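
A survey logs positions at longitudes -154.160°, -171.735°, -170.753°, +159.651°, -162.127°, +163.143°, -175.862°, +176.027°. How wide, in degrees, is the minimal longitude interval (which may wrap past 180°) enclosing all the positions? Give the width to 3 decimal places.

46.189°

Sort the longitudes: -175.862°, -171.735°, -170.753°, -162.127°, -154.160°, +159.651°, +163.143°, +176.027°.
Eastward gaps between consecutive values (wrapping around): 4.127°, 0.982°, 8.626°, 7.967°, 313.811°, 3.492°, 12.884°, 8.111°.
Largest gap = 313.811° ⇒ minimal covering band is its complement: 360° − 313.811° = 46.189°.
Band runs from +159.651° eastward to -154.160°, crossing the antimeridian.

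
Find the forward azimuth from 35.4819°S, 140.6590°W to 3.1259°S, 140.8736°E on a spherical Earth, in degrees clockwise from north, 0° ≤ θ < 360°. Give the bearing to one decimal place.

274.2°

Δλ = 140.8736 − -140.6590 = 281.5326°; wrapped into (−180°, 180°]: -78.4674°.
θ = atan2( sin Δλ · cos φ₂ , cos φ₁ · sin φ₂ − sin φ₁ · cos φ₂ · cos Δλ )
  = atan2(-0.97835, 0.07147) = -85.822° → normalised to [0°, 360°): 274.178°.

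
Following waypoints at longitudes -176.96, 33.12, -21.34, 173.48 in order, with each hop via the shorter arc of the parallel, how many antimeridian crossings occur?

2

Leg 1: -176.96° → +33.12°, shortest Δλ = -149.92° (west) — crosses 180°.
Leg 2: +33.12° → -21.34°, shortest Δλ = -54.46° (west) — does not cross 180°.
Leg 3: -21.34° → +173.48°, shortest Δλ = -165.18° (west) — crosses 180°.
Total crossings: 2.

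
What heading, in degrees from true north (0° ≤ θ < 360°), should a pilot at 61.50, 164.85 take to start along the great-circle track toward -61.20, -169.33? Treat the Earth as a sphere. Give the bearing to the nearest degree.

Δλ = -169.33 − 164.85 = -334.18°; wrapped into (−180°, 180°]: 25.82°.
θ = atan2( sin Δλ · cos φ₂ , cos φ₁ · sin φ₂ − sin φ₁ · cos φ₂ · cos Δλ )
  = atan2(0.20983, -0.79924) = 165.290° → normalised to [0°, 360°): 165.290°.

165°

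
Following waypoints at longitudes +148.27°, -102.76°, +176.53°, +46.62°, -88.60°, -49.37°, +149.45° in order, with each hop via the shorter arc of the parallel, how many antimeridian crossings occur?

3

Leg 1: +148.27° → -102.76°, shortest Δλ = 108.97° (east) — crosses 180°.
Leg 2: -102.76° → +176.53°, shortest Δλ = -80.71° (west) — crosses 180°.
Leg 3: +176.53° → +46.62°, shortest Δλ = -129.91° (west) — does not cross 180°.
Leg 4: +46.62° → -88.60°, shortest Δλ = -135.22° (west) — does not cross 180°.
Leg 5: -88.60° → -49.37°, shortest Δλ = 39.23° (east) — does not cross 180°.
Leg 6: -49.37° → +149.45°, shortest Δλ = -161.18° (west) — crosses 180°.
Total crossings: 3.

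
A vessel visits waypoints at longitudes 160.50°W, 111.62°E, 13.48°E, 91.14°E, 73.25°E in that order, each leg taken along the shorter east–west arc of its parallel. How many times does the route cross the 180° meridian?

1

Leg 1: -160.50° → +111.62°, shortest Δλ = -87.88° (west) — crosses 180°.
Leg 2: +111.62° → +13.48°, shortest Δλ = -98.14° (west) — does not cross 180°.
Leg 3: +13.48° → +91.14°, shortest Δλ = 77.66° (east) — does not cross 180°.
Leg 4: +91.14° → +73.25°, shortest Δλ = -17.89° (west) — does not cross 180°.
Total crossings: 1.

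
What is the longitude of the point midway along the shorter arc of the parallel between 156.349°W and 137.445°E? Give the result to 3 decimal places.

170.548°E

Signed shortest Δλ from -156.349° to +137.445° is -66.206°.
Midpoint longitude = -156.349° + (-66.206°)/2 = -156.349° − 33.103° = -189.452°.
Normalise into (−180°, 180°]: +170.548°.
(The naïve average (-156.349 + +137.445)/2 = -9.452° is on the wrong side of the globe.)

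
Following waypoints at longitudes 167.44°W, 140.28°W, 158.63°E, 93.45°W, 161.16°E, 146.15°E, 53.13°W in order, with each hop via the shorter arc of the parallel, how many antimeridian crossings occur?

Leg 1: -167.44° → -140.28°, shortest Δλ = 27.16° (east) — does not cross 180°.
Leg 2: -140.28° → +158.63°, shortest Δλ = -61.09° (west) — crosses 180°.
Leg 3: +158.63° → -93.45°, shortest Δλ = 107.92° (east) — crosses 180°.
Leg 4: -93.45° → +161.16°, shortest Δλ = -105.39° (west) — crosses 180°.
Leg 5: +161.16° → +146.15°, shortest Δλ = -15.01° (west) — does not cross 180°.
Leg 6: +146.15° → -53.13°, shortest Δλ = 160.72° (east) — crosses 180°.
Total crossings: 4.

4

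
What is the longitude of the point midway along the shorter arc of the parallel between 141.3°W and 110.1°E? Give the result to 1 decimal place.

164.4°E

Signed shortest Δλ from -141.3° to +110.1° is -108.6°.
Midpoint longitude = -141.3° + (-108.6°)/2 = -141.3° − 54.3° = -195.6°.
Normalise into (−180°, 180°]: +164.4°.
(The naïve average (-141.3 + +110.1)/2 = -15.6° is on the wrong side of the globe.)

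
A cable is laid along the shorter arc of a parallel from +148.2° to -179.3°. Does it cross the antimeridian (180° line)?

Naïve |-179.3 − 148.2| = 327.5° > 180°, so the shorter arc goes the other way round — across 180°.
Signed shortest Δλ = ((-179.3 − 148.2 + 180) mod 360) − 180 = 32.5°.
Going east by 32.5° from +148.2° passes through 180° before reaching -179.3°.

Yes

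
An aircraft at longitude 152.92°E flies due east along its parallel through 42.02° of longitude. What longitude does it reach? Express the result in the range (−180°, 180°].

Start at +152.92°; shift +42.02° → +194.94°.
+194.94° lies outside (−180°, 180°]; subtract 360° → -165.06°.

165.06°W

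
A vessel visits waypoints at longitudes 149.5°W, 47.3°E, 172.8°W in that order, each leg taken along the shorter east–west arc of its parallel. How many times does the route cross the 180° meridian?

Leg 1: -149.5° → +47.3°, shortest Δλ = -163.2° (west) — crosses 180°.
Leg 2: +47.3° → -172.8°, shortest Δλ = 139.9° (east) — crosses 180°.
Total crossings: 2.

2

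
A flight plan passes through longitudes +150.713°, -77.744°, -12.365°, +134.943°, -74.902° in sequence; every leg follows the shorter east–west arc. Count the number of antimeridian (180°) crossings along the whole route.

Leg 1: +150.713° → -77.744°, shortest Δλ = 131.543° (east) — crosses 180°.
Leg 2: -77.744° → -12.365°, shortest Δλ = 65.379° (east) — does not cross 180°.
Leg 3: -12.365° → +134.943°, shortest Δλ = 147.308° (east) — does not cross 180°.
Leg 4: +134.943° → -74.902°, shortest Δλ = 150.155° (east) — crosses 180°.
Total crossings: 2.

2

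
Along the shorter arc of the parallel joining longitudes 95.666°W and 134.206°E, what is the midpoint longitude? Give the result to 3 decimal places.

160.730°W

Signed shortest Δλ from -95.666° to +134.206° is -130.128°.
Midpoint longitude = -95.666° + (-130.128°)/2 = -95.666° − 65.064° = -160.730°.
(The naïve average (-95.666 + +134.206)/2 = 19.27° is on the wrong side of the globe.)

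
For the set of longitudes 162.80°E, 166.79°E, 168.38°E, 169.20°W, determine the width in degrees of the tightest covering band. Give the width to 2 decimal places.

Sort the longitudes: -169.20°, +162.80°, +166.79°, +168.38°.
Eastward gaps between consecutive values (wrapping around): 332.00°, 3.99°, 1.59°, 22.42°.
Largest gap = 332.00° ⇒ minimal covering band is its complement: 360° − 332.00° = 28.00°.
Band runs from +162.80° eastward to -169.20°, crossing the antimeridian.

28.00°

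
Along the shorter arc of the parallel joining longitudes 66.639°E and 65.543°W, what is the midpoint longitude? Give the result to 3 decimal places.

0.548°E

Signed shortest Δλ from +66.639° to -65.543° is -132.182°.
Midpoint longitude = +66.639° + (-132.182°)/2 = +66.639° − 66.091° = +0.548°.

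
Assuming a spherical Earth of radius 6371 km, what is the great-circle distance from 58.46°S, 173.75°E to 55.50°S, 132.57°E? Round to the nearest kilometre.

Δλ = 132.57 − 173.75 = -41.18°.
Δφ = -55.50 − -58.46 = 2.96°.
a = sin²(Δφ/2) + cos φ₁ · cos φ₂ · sin²(Δλ/2) = 0.037311.
c = 2·atan2(√a, √(1−a)) = 0.38876 rad → d = 6371·c ≈ 2476.81 km.

2477 km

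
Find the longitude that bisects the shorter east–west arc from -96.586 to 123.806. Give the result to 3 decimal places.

Signed shortest Δλ from -96.586° to +123.806° is -139.608°.
Midpoint longitude = -96.586° + (-139.608°)/2 = -96.586° − 69.804° = -166.390°.
(The naïve average (-96.586 + +123.806)/2 = 13.61° is on the wrong side of the globe.)

-166.390°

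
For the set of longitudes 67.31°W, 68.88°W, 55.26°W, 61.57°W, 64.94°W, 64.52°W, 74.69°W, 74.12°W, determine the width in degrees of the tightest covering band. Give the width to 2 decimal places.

Sort the longitudes: -74.69°, -74.12°, -68.88°, -67.31°, -64.94°, -64.52°, -61.57°, -55.26°.
Eastward gaps between consecutive values (wrapping around): 0.57°, 5.24°, 1.57°, 2.37°, 0.42°, 2.95°, 6.31°, 340.57°.
Largest gap = 340.57° ⇒ minimal covering band is its complement: 360° − 340.57° = 19.43°.
Band runs from -74.69° eastward to -55.26°.

19.43°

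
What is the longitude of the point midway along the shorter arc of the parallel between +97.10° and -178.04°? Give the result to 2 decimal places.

+139.53°

Signed shortest Δλ from +97.10° to -178.04° is +84.86°.
Midpoint longitude = +97.10° + (+84.86°)/2 = +97.10° + 42.43° = +139.53°.
(The naïve average (+97.10 + -178.04)/2 = -40.47° is on the wrong side of the globe.)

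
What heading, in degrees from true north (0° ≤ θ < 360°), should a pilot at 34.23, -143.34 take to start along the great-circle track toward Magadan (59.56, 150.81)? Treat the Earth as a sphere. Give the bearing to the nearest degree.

322°

Δλ = 150.81 − -143.34 = 294.15°; wrapped into (−180°, 180°]: -65.85°.
θ = atan2( sin Δλ · cos φ₂ , cos φ₁ · sin φ₂ − sin φ₁ · cos φ₂ · cos Δλ )
  = atan2(-0.46229, 0.59622) = -37.789° → normalised to [0°, 360°): 322.211°.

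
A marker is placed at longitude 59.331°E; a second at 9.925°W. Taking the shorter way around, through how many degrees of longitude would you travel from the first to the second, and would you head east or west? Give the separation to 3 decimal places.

69.256° west

Raw difference: -9.925 − 59.331 = -69.256°.
Normalise into (−180°, 180°]: -69.256° stays -69.256°.
Negative ⇒ the second point lies to the west; separation 69.256°.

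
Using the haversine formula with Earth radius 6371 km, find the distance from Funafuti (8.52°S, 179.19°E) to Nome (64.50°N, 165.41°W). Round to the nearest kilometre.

Δλ = -165.41 − 179.19 = -344.60°; wrapped into (−180°, 180°]: 15.40°.
Δφ = 64.50 − -8.52 = 73.02°.
a = sin²(Δφ/2) + cos φ₁ · cos φ₂ · sin²(Δλ/2) = 0.361624.
c = 2·atan2(√a, √(1−a)) = 1.29038 rad → d = 6371·c ≈ 8221.04 km.

8221 km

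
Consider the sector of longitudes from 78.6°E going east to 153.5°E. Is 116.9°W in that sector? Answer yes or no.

No

Band width going east from +78.6° to +153.5°: ((153.5 − 78.6) mod 360) = 74.9°.
Offset of -116.9° east of the west edge: ((-116.9 − 78.6) mod 360) = 164.5°.
164.5° > 74.9° ⇒ outside.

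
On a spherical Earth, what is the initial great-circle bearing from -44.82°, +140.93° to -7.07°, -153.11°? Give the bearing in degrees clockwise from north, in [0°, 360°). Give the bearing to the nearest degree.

78°

Δλ = -153.11 − 140.93 = -294.04°; wrapped into (−180°, 180°]: 65.96°.
θ = atan2( sin Δλ · cos φ₂ , cos φ₁ · sin φ₂ − sin φ₁ · cos φ₂ · cos Δλ )
  = atan2(0.90632, 0.19766) = 77.697° → normalised to [0°, 360°): 77.697°.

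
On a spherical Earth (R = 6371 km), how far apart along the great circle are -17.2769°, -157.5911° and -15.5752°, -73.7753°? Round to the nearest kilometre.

Δλ = -73.7753 − -157.5911 = 83.8158°.
Δφ = -15.5752 − -17.2769 = 1.7017°.
a = sin²(Δφ/2) + cos φ₁ · cos φ₂ · sin²(Δλ/2) = 0.410585.
c = 2·atan2(√a, √(1−a)) = 1.39100 rad → d = 6371·c ≈ 8862.06 km.

8862 km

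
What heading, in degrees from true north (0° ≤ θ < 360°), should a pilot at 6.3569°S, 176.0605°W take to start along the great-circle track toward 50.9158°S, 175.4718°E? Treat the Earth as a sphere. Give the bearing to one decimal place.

Δλ = 175.4718 − -176.0605 = 351.5323°; wrapped into (−180°, 180°]: -8.4677°.
θ = atan2( sin Δλ · cos φ₂ , cos φ₁ · sin φ₂ − sin φ₁ · cos φ₂ · cos Δλ )
  = atan2(-0.09284, -0.70240) = -172.471° → normalised to [0°, 360°): 187.529°.

187.5°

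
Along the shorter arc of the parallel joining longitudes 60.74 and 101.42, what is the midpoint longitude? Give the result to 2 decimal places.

+81.08°

Signed shortest Δλ from +60.74° to +101.42° is +40.68°.
Midpoint longitude = +60.74° + (+40.68°)/2 = +60.74° + 20.34° = +81.08°.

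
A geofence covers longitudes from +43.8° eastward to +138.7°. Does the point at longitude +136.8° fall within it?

Band width going east from +43.8° to +138.7°: ((138.7 − 43.8) mod 360) = 94.9°.
Offset of +136.8° east of the west edge: ((136.8 − 43.8) mod 360) = 93.0°.
93.0° ≤ 94.9° ⇒ inside.

Yes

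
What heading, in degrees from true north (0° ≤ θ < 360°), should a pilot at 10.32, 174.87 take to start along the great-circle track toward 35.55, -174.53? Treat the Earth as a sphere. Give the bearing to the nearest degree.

19°

Δλ = -174.53 − 174.87 = -349.40°; wrapped into (−180°, 180°]: 10.60°.
θ = atan2( sin Δλ · cos φ₂ , cos φ₁ · sin φ₂ − sin φ₁ · cos φ₂ · cos Δλ )
  = atan2(0.14966, 0.42874) = 19.243° → normalised to [0°, 360°): 19.243°.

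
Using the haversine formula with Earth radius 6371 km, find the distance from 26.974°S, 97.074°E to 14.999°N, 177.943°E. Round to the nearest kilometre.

9885 km

Δλ = 177.943 − 97.074 = 80.869°.
Δφ = 14.999 − -26.974 = 41.973°.
a = sin²(Δφ/2) + cos φ₁ · cos φ₂ · sin²(Δλ/2) = 0.490389.
c = 2·atan2(√a, √(1−a)) = 1.55157 rad → d = 6371·c ≈ 9885.08 km.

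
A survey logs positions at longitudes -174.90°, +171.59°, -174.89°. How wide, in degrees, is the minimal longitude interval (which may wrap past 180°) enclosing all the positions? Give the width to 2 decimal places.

Sort the longitudes: -174.90°, -174.89°, +171.59°.
Eastward gaps between consecutive values (wrapping around): 0.01°, 346.48°, 13.51°.
Largest gap = 346.48° ⇒ minimal covering band is its complement: 360° − 346.48° = 13.52°.
Band runs from +171.59° eastward to -174.89°, crossing the antimeridian.

13.52°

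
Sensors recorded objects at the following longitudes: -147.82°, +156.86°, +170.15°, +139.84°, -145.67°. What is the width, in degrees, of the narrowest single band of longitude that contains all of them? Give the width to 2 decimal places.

74.49°

Sort the longitudes: -147.82°, -145.67°, +139.84°, +156.86°, +170.15°.
Eastward gaps between consecutive values (wrapping around): 2.15°, 285.51°, 17.02°, 13.29°, 42.03°.
Largest gap = 285.51° ⇒ minimal covering band is its complement: 360° − 285.51° = 74.49°.
Band runs from +139.84° eastward to -145.67°, crossing the antimeridian.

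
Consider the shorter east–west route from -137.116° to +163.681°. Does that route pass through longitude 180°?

Yes

Naïve |163.681 − -137.116| = 300.797° > 180°, so the shorter arc goes the other way round — across 180°.
Signed shortest Δλ = ((163.681 − -137.116 + 180) mod 360) − 180 = -59.203°.
Going west by 59.203° from -137.116° passes through 180° before reaching +163.681°.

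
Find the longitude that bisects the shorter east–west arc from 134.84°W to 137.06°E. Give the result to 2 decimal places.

178.89°W

Signed shortest Δλ from -134.84° to +137.06° is -88.10°.
Midpoint longitude = -134.84° + (-88.10°)/2 = -134.84° − 44.05° = -178.89°.
(The naïve average (-134.84 + +137.06)/2 = 1.11° is on the wrong side of the globe.)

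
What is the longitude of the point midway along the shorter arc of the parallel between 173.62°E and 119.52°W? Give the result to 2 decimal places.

152.95°W

Signed shortest Δλ from +173.62° to -119.52° is +66.86°.
Midpoint longitude = +173.62° + (+66.86°)/2 = +173.62° + 33.43° = +207.05°.
Normalise into (−180°, 180°]: -152.95°.
(The naïve average (+173.62 + -119.52)/2 = 27.05° is on the wrong side of the globe.)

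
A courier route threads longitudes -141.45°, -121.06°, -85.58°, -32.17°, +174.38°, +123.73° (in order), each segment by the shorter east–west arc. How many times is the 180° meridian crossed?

Leg 1: -141.45° → -121.06°, shortest Δλ = 20.39° (east) — does not cross 180°.
Leg 2: -121.06° → -85.58°, shortest Δλ = 35.48° (east) — does not cross 180°.
Leg 3: -85.58° → -32.17°, shortest Δλ = 53.41° (east) — does not cross 180°.
Leg 4: -32.17° → +174.38°, shortest Δλ = -153.45° (west) — crosses 180°.
Leg 5: +174.38° → +123.73°, shortest Δλ = -50.65° (west) — does not cross 180°.
Total crossings: 1.

1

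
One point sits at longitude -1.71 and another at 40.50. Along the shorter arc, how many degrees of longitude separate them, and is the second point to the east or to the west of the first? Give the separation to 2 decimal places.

42.21° east

Raw difference: 40.50 − -1.71 = 42.21°.
Normalise into (−180°, 180°]: 42.21° stays 42.21°.
Positive ⇒ the second point lies to the east; separation 42.21°.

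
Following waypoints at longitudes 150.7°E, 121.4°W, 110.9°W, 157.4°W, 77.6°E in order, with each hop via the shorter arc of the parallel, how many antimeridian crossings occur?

2

Leg 1: +150.7° → -121.4°, shortest Δλ = 87.9° (east) — crosses 180°.
Leg 2: -121.4° → -110.9°, shortest Δλ = 10.5° (east) — does not cross 180°.
Leg 3: -110.9° → -157.4°, shortest Δλ = -46.5° (west) — does not cross 180°.
Leg 4: -157.4° → +77.6°, shortest Δλ = -125.0° (west) — crosses 180°.
Total crossings: 2.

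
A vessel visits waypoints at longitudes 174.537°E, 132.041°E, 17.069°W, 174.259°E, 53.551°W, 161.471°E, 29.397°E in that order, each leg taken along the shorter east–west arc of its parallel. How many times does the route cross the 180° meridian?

Leg 1: +174.537° → +132.041°, shortest Δλ = -42.496° (west) — does not cross 180°.
Leg 2: +132.041° → -17.069°, shortest Δλ = -149.11° (west) — does not cross 180°.
Leg 3: -17.069° → +174.259°, shortest Δλ = -168.672° (west) — crosses 180°.
Leg 4: +174.259° → -53.551°, shortest Δλ = 132.19° (east) — crosses 180°.
Leg 5: -53.551° → +161.471°, shortest Δλ = -144.978° (west) — crosses 180°.
Leg 6: +161.471° → +29.397°, shortest Δλ = -132.074° (west) — does not cross 180°.
Total crossings: 3.

3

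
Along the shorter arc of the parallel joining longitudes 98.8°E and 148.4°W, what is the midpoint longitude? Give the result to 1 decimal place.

155.2°E

Signed shortest Δλ from +98.8° to -148.4° is +112.8°.
Midpoint longitude = +98.8° + (+112.8°)/2 = +98.8° + 56.4° = +155.2°.
(The naïve average (+98.8 + -148.4)/2 = -24.8° is on the wrong side of the globe.)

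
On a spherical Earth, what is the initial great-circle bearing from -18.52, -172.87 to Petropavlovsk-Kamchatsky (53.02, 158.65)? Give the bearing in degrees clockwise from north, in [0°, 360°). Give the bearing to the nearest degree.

Δλ = 158.65 − -172.87 = 331.52°; wrapped into (−180°, 180°]: -28.48°.
θ = atan2( sin Δλ · cos φ₂ , cos φ₁ · sin φ₂ − sin φ₁ · cos φ₂ · cos Δλ )
  = atan2(-0.28684, 0.92542) = -17.221° → normalised to [0°, 360°): 342.779°.

343°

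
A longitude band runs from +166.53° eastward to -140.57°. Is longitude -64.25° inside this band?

No

Band width going east from +166.53° to -140.57°: ((-140.57 − 166.53) mod 360) = 52.90°.
Offset of -64.25° east of the west edge: ((-64.25 − 166.53) mod 360) = 129.22°.
129.22° > 52.90° ⇒ outside.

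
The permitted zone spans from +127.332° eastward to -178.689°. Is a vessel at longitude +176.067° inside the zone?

Yes

Band width going east from +127.332° to -178.689°: ((-178.689 − 127.332) mod 360) = 53.979°.
Offset of +176.067° east of the west edge: ((176.067 − 127.332) mod 360) = 48.735°.
48.735° ≤ 53.979° ⇒ inside.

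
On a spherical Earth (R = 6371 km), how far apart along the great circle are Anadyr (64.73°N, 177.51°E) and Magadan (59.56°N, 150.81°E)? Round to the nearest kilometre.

Δλ = 150.81 − 177.51 = -26.70°.
Δφ = 59.56 − 64.73 = -5.17°.
a = sin²(Δφ/2) + cos φ₁ · cos φ₂ · sin²(Δλ/2) = 0.013565.
c = 2·atan2(√a, √(1−a)) = 0.23346 rad → d = 6371·c ≈ 1487.41 km.

1487 km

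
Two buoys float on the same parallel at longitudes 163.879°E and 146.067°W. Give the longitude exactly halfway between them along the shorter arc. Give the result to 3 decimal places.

Signed shortest Δλ from +163.879° to -146.067° is +50.054°.
Midpoint longitude = +163.879° + (+50.054°)/2 = +163.879° + 25.027° = +188.906°.
Normalise into (−180°, 180°]: -171.094°.
(The naïve average (+163.879 + -146.067)/2 = 8.906° is on the wrong side of the globe.)

171.094°W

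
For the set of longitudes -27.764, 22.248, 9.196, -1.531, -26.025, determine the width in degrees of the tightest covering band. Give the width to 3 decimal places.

50.012°

Sort the longitudes: -27.764°, -26.025°, -1.531°, +9.196°, +22.248°.
Eastward gaps between consecutive values (wrapping around): 1.739°, 24.494°, 10.727°, 13.052°, 309.988°.
Largest gap = 309.988° ⇒ minimal covering band is its complement: 360° − 309.988° = 50.012°.
Band runs from -27.764° eastward to +22.248°.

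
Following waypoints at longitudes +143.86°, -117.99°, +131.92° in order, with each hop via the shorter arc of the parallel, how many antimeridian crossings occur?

Leg 1: +143.86° → -117.99°, shortest Δλ = 98.15° (east) — crosses 180°.
Leg 2: -117.99° → +131.92°, shortest Δλ = -110.09° (west) — crosses 180°.
Total crossings: 2.

2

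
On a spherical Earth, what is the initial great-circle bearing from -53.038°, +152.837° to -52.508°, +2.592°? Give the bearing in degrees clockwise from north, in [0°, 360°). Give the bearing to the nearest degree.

Δλ = 2.592 − 152.837 = -150.245°.
θ = atan2( sin Δλ · cos φ₂ , cos φ₁ · sin φ₂ − sin φ₁ · cos φ₂ · cos Δλ )
  = atan2(-0.30207, -0.89930) = -161.433° → normalised to [0°, 360°): 198.567°.

199°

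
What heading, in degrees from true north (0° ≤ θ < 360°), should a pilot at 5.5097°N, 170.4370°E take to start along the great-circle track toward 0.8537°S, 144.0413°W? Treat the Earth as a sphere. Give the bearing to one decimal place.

Δλ = -144.0413 − 170.4370 = -314.4783°; wrapped into (−180°, 180°]: 45.5217°.
θ = atan2( sin Δλ · cos φ₂ , cos φ₁ · sin φ₂ − sin φ₁ · cos φ₂ · cos Δλ )
  = atan2(0.71344, -0.08209) = 96.564° → normalised to [0°, 360°): 96.564°.

96.6°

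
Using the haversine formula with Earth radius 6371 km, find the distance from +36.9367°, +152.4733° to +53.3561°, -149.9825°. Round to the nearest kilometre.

4717 km

Δλ = -149.9825 − 152.4733 = -302.4558°; wrapped into (−180°, 180°]: 57.5442°.
Δφ = 53.3561 − 36.9367 = 16.4194°.
a = sin²(Δφ/2) + cos φ₁ · cos φ₂ · sin²(Δλ/2) = 0.130913.
c = 2·atan2(√a, √(1−a)) = 0.74044 rad → d = 6371·c ≈ 4717.32 km.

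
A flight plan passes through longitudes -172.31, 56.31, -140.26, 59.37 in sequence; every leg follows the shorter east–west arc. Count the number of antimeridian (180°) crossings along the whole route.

3

Leg 1: -172.31° → +56.31°, shortest Δλ = -131.38° (west) — crosses 180°.
Leg 2: +56.31° → -140.26°, shortest Δλ = 163.43° (east) — crosses 180°.
Leg 3: -140.26° → +59.37°, shortest Δλ = -160.37° (west) — crosses 180°.
Total crossings: 3.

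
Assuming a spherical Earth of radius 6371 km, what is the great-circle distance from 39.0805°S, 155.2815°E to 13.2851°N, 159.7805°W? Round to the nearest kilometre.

Δλ = -159.7805 − 155.2815 = -315.0620°; wrapped into (−180°, 180°]: 44.9380°.
Δφ = 13.2851 − -39.0805 = 52.3656°.
a = sin²(Δφ/2) + cos φ₁ · cos φ₂ · sin²(Δλ/2) = 0.305039.
c = 2·atan2(√a, √(1−a)) = 1.17025 rad → d = 6371·c ≈ 7455.66 km.

7456 km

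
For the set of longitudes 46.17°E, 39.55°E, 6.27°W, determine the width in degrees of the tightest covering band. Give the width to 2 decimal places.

Sort the longitudes: -6.27°, +39.55°, +46.17°.
Eastward gaps between consecutive values (wrapping around): 45.82°, 6.62°, 307.56°.
Largest gap = 307.56° ⇒ minimal covering band is its complement: 360° − 307.56° = 52.44°.
Band runs from -6.27° eastward to +46.17°.

52.44°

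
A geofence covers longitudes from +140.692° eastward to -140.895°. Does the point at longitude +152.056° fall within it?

Band width going east from +140.692° to -140.895°: ((-140.895 − 140.692) mod 360) = 78.413°.
Offset of +152.056° east of the west edge: ((152.056 − 140.692) mod 360) = 11.364°.
11.364° ≤ 78.413° ⇒ inside.

Yes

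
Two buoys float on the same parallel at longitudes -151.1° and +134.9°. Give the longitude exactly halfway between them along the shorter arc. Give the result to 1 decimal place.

Signed shortest Δλ from -151.1° to +134.9° is -74.0°.
Midpoint longitude = -151.1° + (-74.0°)/2 = -151.1° − 37.0° = -188.1°.
Normalise into (−180°, 180°]: +171.9°.
(The naïve average (-151.1 + +134.9)/2 = -8.1° is on the wrong side of the globe.)

+171.9°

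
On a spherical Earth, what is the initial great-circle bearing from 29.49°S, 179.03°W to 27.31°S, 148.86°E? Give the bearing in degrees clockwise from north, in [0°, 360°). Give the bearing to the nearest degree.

267°

Δλ = 148.86 − -179.03 = 327.89°; wrapped into (−180°, 180°]: -32.11°.
θ = atan2( sin Δλ · cos φ₂ , cos φ₁ · sin φ₂ − sin φ₁ · cos φ₂ · cos Δλ )
  = atan2(-0.47230, -0.02887) = -93.498° → normalised to [0°, 360°): 266.502°.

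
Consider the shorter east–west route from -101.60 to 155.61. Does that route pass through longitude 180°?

Naïve |155.61 − -101.60| = 257.21° > 180°, so the shorter arc goes the other way round — across 180°.
Signed shortest Δλ = ((155.61 − -101.60 + 180) mod 360) − 180 = -102.79°.
Going west by 102.79° from -101.60° passes through 180° before reaching +155.61°.

Yes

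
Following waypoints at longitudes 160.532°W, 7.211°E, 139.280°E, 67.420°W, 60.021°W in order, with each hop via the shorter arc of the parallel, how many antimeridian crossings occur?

Leg 1: -160.532° → +7.211°, shortest Δλ = 167.743° (east) — does not cross 180°.
Leg 2: +7.211° → +139.280°, shortest Δλ = 132.069° (east) — does not cross 180°.
Leg 3: +139.280° → -67.420°, shortest Δλ = 153.3° (east) — crosses 180°.
Leg 4: -67.420° → -60.021°, shortest Δλ = 7.399° (east) — does not cross 180°.
Total crossings: 1.

1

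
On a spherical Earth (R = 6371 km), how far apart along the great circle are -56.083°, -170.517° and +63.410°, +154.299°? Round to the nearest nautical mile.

Δλ = 154.299 − -170.517 = 324.816°; wrapped into (−180°, 180°]: -35.184°.
Δφ = 63.410 − -56.083 = 119.493°.
a = sin²(Δφ/2) + cos φ₁ · cos φ₂ · sin²(Δλ/2) = 0.768973.
c = 2·atan2(√a, √(1−a)) = 2.13880 rad → d = 6371·c ≈ 13626.27 km ≈ 7357.60 nmi.

7358 nmi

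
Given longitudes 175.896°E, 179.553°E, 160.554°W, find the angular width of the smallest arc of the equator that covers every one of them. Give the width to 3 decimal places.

Sort the longitudes: -160.554°, +175.896°, +179.553°.
Eastward gaps between consecutive values (wrapping around): 336.450°, 3.657°, 19.893°.
Largest gap = 336.450° ⇒ minimal covering band is its complement: 360° − 336.450° = 23.550°.
Band runs from +175.896° eastward to -160.554°, crossing the antimeridian.

23.550°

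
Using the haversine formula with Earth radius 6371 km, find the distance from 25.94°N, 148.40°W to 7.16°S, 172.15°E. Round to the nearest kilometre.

5629 km

Δλ = 172.15 − -148.40 = 320.55°; wrapped into (−180°, 180°]: -39.45°.
Δφ = -7.16 − 25.94 = -33.10°.
a = sin²(Δφ/2) + cos φ₁ · cos φ₂ · sin²(Δλ/2) = 0.182776.
c = 2·atan2(√a, √(1−a)) = 0.88350 rad → d = 6371·c ≈ 5628.79 km.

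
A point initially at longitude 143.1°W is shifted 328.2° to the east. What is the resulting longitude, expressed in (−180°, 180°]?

Start at -143.1°; shift +328.2° → +185.1°.
+185.1° lies outside (−180°, 180°]; subtract 360° → -174.9°.

174.9°W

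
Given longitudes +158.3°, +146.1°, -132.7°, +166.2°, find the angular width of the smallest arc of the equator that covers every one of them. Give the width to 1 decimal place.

81.2°

Sort the longitudes: -132.7°, +146.1°, +158.3°, +166.2°.
Eastward gaps between consecutive values (wrapping around): 278.8°, 12.2°, 7.9°, 61.1°.
Largest gap = 278.8° ⇒ minimal covering band is its complement: 360° − 278.8° = 81.2°.
Band runs from +146.1° eastward to -132.7°, crossing the antimeridian.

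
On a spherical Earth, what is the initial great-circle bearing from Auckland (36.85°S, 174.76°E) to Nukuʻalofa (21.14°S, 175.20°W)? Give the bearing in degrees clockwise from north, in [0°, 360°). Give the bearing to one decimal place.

31.8°

Δλ = -175.20 − 174.76 = -349.96°; wrapped into (−180°, 180°]: 10.04°.
θ = atan2( sin Δλ · cos φ₂ , cos φ₁ · sin φ₂ − sin φ₁ · cos φ₂ · cos Δλ )
  = atan2(0.16260, 0.26220) = 31.805° → normalised to [0°, 360°): 31.805°.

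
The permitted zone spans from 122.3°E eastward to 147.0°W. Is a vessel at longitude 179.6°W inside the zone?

Band width going east from +122.3° to -147.0°: ((-147.0 − 122.3) mod 360) = 90.7°.
Offset of -179.6° east of the west edge: ((-179.6 − 122.3) mod 360) = 58.1°.
58.1° ≤ 90.7° ⇒ inside.

Yes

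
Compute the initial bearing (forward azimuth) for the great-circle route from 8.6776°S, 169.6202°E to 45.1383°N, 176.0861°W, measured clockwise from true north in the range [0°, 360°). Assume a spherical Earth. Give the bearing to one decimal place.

12.2°

Δλ = -176.0861 − 169.6202 = -345.7063°; wrapped into (−180°, 180°]: 14.2937°.
θ = atan2( sin Δλ · cos φ₂ , cos φ₁ · sin φ₂ − sin φ₁ · cos φ₂ · cos Δλ )
  = atan2(0.17416, 0.80383) = 12.225° → normalised to [0°, 360°): 12.225°.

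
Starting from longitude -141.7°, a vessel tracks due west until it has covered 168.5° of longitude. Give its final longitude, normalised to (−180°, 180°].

Start at -141.7°; shift −168.5° → -310.2°.
-310.2° lies outside (−180°, 180°]; add 360° → +49.8°.

+49.8°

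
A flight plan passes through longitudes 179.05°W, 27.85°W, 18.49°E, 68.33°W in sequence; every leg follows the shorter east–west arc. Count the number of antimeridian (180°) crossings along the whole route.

0

Leg 1: -179.05° → -27.85°, shortest Δλ = 151.2° (east) — does not cross 180°.
Leg 2: -27.85° → +18.49°, shortest Δλ = 46.34° (east) — does not cross 180°.
Leg 3: +18.49° → -68.33°, shortest Δλ = -86.82° (west) — does not cross 180°.
Total crossings: 0.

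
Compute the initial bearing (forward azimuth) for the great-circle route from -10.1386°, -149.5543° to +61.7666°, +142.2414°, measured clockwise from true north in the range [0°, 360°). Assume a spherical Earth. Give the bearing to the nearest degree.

334°

Δλ = 142.2414 − -149.5543 = 291.7957°; wrapped into (−180°, 180°]: -68.2043°.
θ = atan2( sin Δλ · cos φ₂ , cos φ₁ · sin φ₂ − sin φ₁ · cos φ₂ · cos Δλ )
  = atan2(-0.43925, 0.89819) = -26.060° → normalised to [0°, 360°): 333.940°.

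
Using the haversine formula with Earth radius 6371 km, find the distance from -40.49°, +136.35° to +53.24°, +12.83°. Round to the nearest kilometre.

15622 km

Δλ = 12.83 − 136.35 = -123.52°.
Δφ = 53.24 − -40.49 = 93.73°.
a = sin²(Δφ/2) + cos φ₁ · cos φ₂ · sin²(Δλ/2) = 0.885771.
c = 2·atan2(√a, √(1−a)) = 2.45206 rad → d = 6371·c ≈ 15622.06 km.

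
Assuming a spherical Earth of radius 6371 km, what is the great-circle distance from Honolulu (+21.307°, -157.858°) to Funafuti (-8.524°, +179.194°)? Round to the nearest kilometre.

4157 km

Δλ = 179.194 − -157.858 = 337.052°; wrapped into (−180°, 180°]: -22.948°.
Δφ = -8.524 − 21.307 = -29.831°.
a = sin²(Δφ/2) + cos φ₁ · cos φ₂ · sin²(Δλ/2) = 0.102710.
c = 2·atan2(√a, √(1−a)) = 0.65248 rad → d = 6371·c ≈ 4156.96 km.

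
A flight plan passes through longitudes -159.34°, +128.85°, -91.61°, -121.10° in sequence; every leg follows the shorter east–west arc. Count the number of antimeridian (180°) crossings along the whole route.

2

Leg 1: -159.34° → +128.85°, shortest Δλ = -71.81° (west) — crosses 180°.
Leg 2: +128.85° → -91.61°, shortest Δλ = 139.54° (east) — crosses 180°.
Leg 3: -91.61° → -121.10°, shortest Δλ = -29.49° (west) — does not cross 180°.
Total crossings: 2.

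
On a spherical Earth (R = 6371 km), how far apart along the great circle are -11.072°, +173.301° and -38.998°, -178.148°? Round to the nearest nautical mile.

1738 nmi

Δλ = -178.148 − 173.301 = -351.449°; wrapped into (−180°, 180°]: 8.551°.
Δφ = -38.998 − -11.072 = -27.926°.
a = sin²(Δφ/2) + cos φ₁ · cos φ₂ · sin²(Δλ/2) = 0.062463.
c = 2·atan2(√a, √(1−a)) = 0.50521 rad → d = 6371·c ≈ 3218.67 km ≈ 1737.94 nmi.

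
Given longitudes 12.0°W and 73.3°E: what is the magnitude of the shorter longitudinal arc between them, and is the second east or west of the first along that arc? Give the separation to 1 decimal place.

Raw difference: 73.3 − -12.0 = 85.3°.
Normalise into (−180°, 180°]: 85.3° stays 85.3°.
Positive ⇒ the second point lies to the east; separation 85.3°.

85.3° east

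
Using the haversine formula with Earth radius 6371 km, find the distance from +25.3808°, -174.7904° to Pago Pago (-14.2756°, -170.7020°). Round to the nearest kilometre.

Δλ = -170.7020 − -174.7904 = 4.0884°.
Δφ = -14.2756 − 25.3808 = -39.6564°.
a = sin²(Δφ/2) + cos φ₁ · cos φ₂ · sin²(Δλ/2) = 0.116171.
c = 2·atan2(√a, √(1−a)) = 0.69562 rad → d = 6371·c ≈ 4431.79 km.

4432 km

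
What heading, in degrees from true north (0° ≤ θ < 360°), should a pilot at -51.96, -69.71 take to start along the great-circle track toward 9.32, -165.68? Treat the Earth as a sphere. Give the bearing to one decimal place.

271.1°

Δλ = -165.68 − -69.71 = -95.97°.
θ = atan2( sin Δλ · cos φ₂ , cos φ₁ · sin φ₂ − sin φ₁ · cos φ₂ · cos Δλ )
  = atan2(-0.98145, 0.01896) = -88.893° → normalised to [0°, 360°): 271.107°.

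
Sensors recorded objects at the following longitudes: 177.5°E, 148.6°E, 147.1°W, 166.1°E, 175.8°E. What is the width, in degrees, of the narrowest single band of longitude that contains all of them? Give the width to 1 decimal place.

Sort the longitudes: -147.1°, +148.6°, +166.1°, +175.8°, +177.5°.
Eastward gaps between consecutive values (wrapping around): 295.7°, 17.5°, 9.7°, 1.7°, 35.4°.
Largest gap = 295.7° ⇒ minimal covering band is its complement: 360° − 295.7° = 64.3°.
Band runs from +148.6° eastward to -147.1°, crossing the antimeridian.

64.3°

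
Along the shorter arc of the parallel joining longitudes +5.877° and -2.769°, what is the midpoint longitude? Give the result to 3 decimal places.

Signed shortest Δλ from +5.877° to -2.769° is -8.646°.
Midpoint longitude = +5.877° + (-8.646°)/2 = +5.877° − 4.323° = +1.554°.

+1.554°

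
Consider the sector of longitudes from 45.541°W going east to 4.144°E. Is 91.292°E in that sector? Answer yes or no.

No

Band width going east from -45.541° to +4.144°: ((4.144 − -45.541) mod 360) = 49.685°.
Offset of +91.292° east of the west edge: ((91.292 − -45.541) mod 360) = 136.833°.
136.833° > 49.685° ⇒ outside.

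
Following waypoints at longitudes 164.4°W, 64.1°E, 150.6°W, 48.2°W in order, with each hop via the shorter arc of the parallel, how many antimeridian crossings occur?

2

Leg 1: -164.4° → +64.1°, shortest Δλ = -131.5° (west) — crosses 180°.
Leg 2: +64.1° → -150.6°, shortest Δλ = 145.3° (east) — crosses 180°.
Leg 3: -150.6° → -48.2°, shortest Δλ = 102.4° (east) — does not cross 180°.
Total crossings: 2.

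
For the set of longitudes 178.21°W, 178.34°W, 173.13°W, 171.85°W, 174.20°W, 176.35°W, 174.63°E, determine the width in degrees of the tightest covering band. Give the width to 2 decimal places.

Sort the longitudes: -178.34°, -178.21°, -176.35°, -174.20°, -173.13°, -171.85°, +174.63°.
Eastward gaps between consecutive values (wrapping around): 0.13°, 1.86°, 2.15°, 1.07°, 1.28°, 346.48°, 7.03°.
Largest gap = 346.48° ⇒ minimal covering band is its complement: 360° − 346.48° = 13.52°.
Band runs from +174.63° eastward to -171.85°, crossing the antimeridian.

13.52°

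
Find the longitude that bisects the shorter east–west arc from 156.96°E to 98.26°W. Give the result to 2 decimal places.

Signed shortest Δλ from +156.96° to -98.26° is +104.78°.
Midpoint longitude = +156.96° + (+104.78°)/2 = +156.96° + 52.39° = +209.35°.
Normalise into (−180°, 180°]: -150.65°.
(The naïve average (+156.96 + -98.26)/2 = 29.35° is on the wrong side of the globe.)

150.65°W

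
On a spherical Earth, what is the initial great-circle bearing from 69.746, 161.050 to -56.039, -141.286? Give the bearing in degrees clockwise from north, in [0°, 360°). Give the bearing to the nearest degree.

140°

Δλ = -141.286 − 161.050 = -302.336°; wrapped into (−180°, 180°]: 57.664°.
θ = atan2( sin Δλ · cos φ₂ , cos φ₁ · sin φ₂ − sin φ₁ · cos φ₂ · cos Δλ )
  = atan2(0.47200, -0.56746) = 140.247° → normalised to [0°, 360°): 140.247°.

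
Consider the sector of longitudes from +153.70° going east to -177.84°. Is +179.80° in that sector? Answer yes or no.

Yes

Band width going east from +153.70° to -177.84°: ((-177.84 − 153.70) mod 360) = 28.46°.
Offset of +179.80° east of the west edge: ((179.80 − 153.70) mod 360) = 26.10°.
26.10° ≤ 28.46° ⇒ inside.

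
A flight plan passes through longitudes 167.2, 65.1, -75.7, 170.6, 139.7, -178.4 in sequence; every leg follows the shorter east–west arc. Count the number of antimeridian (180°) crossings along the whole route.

Leg 1: +167.2° → +65.1°, shortest Δλ = -102.1° (west) — does not cross 180°.
Leg 2: +65.1° → -75.7°, shortest Δλ = -140.8° (west) — does not cross 180°.
Leg 3: -75.7° → +170.6°, shortest Δλ = -113.7° (west) — crosses 180°.
Leg 4: +170.6° → +139.7°, shortest Δλ = -30.9° (west) — does not cross 180°.
Leg 5: +139.7° → -178.4°, shortest Δλ = 41.9° (east) — crosses 180°.
Total crossings: 2.

2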